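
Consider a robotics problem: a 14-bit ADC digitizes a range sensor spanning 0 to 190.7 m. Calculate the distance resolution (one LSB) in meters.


res = range / 2^n = 190.7/2^14 = 190.7/16384 = 0.0116

0.0116 m


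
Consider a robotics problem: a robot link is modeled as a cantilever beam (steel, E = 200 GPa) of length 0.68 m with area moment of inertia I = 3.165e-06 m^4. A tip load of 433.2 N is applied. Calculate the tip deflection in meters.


delta = F*L^3/(3*E*I) = 433.2*0.68^3/(3*2.000e+11*3.165e-06)
      = 136.2119424/1899000 = 7.1728e-05

7.1728e-05 m


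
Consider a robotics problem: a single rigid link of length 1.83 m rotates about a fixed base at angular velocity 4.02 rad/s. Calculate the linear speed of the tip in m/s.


v = L*omega = 1.83 * 4.02 = 7.3566

7.3566 m/s


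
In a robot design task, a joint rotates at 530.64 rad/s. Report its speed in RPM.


RPM = 530.64 * 60/(2*pi) = 5067.2387

5067.2387 RPM


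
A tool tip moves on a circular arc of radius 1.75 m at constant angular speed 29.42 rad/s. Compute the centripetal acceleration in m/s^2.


a_c = omega^2 * r = 29.42^2 * 1.75 = 1514.6887

1514.6887 m/s^2


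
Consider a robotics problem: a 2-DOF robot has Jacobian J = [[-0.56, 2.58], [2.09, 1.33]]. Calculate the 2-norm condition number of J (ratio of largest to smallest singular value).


JJ^T eigenvalues: trace(JJ^T) = 13.1070, det(JJ^T) = det(J)^2 = 37.66276900
s_max^2 = (13.1070 + sqrt(21.14237300))/2 = 8.85254181
s_min^2 = (13.1070 - sqrt(21.14237300))/2 = 4.25445819
kappa = s_max/s_min = sqrt(8.85254181/4.25445819) = 1.4425

1.4425


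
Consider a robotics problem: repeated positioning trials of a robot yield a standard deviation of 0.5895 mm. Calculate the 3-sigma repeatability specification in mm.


repeatability = 3*sigma = 3*0.5895 = 1.7685

1.7685 mm


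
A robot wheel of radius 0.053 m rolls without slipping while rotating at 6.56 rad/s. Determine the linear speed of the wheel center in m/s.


v = omega * r = 6.56 * 0.053 = 0.3477

0.3477 m/s


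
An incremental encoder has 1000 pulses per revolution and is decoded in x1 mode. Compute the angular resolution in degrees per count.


resolution = 360 / (PPR * 1) = 360 / 1000 = 0.3600

0.3600 degrees


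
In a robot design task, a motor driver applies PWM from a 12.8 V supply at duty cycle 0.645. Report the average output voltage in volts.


V_avg = V_supply * D = 12.8*0.645 = 8.2560

8.2560 V


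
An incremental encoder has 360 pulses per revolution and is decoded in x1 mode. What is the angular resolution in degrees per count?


resolution = 360 / (PPR * 1) = 360 / 360 = 1.0000

1.0000 degrees


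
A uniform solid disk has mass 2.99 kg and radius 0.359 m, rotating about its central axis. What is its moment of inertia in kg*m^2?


I = (1/2)*m*R^2 = 0.5*2.99*0.359^2 = 0.1927

0.1927 kg*m^2


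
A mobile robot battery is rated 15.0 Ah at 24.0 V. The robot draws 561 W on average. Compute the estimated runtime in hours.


E = 15.0*24.0 = 360.0000 Wh
t = E/P = 360.0000/561 = 0.6417

0.6417 hours


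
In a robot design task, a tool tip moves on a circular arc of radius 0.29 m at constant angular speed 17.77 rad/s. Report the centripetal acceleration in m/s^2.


a_c = omega^2 * r = 17.77^2 * 0.29 = 91.5741

91.5741 m/s^2


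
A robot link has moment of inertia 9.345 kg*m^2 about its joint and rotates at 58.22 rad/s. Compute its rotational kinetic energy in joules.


KE = (1/2)*I*omega^2 = 0.5*9.345*58.22^2 = 15837.7583

15837.7583 J


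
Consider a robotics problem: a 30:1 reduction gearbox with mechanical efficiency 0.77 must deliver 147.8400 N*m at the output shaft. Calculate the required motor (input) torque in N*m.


tau_in = tau_out / (N * eta) = 147.8400 / (30 * 0.77) = 6.4000

6.4000 N*m


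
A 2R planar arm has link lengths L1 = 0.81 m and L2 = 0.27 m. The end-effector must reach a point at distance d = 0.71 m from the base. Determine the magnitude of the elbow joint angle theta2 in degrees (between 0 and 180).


cos(th2) = (d^2 - L1^2 - L2^2)/(2*L1*L2) = (0.71^2 - 0.81^2 - 0.27^2)/(2*0.81*0.27) = -0.51417467
th2 = acos(-0.51417467) = 120.9423 deg

120.9423 degrees


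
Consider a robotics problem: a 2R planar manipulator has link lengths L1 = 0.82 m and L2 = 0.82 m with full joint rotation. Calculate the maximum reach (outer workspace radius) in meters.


r_max = L1 + L2 = 0.82 + 0.82 = 1.6400

1.6400 m


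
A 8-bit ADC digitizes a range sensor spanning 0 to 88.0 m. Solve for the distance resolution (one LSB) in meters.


res = range / 2^n = 88.0/2^8 = 88.0/256 = 0.3438

0.3438 m


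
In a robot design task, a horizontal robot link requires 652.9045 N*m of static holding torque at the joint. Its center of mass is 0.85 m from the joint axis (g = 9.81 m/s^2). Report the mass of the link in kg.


m = tau / (g*L) = 652.9045 / (9.81 * 0.85) = 78.3000

78.3000 kg


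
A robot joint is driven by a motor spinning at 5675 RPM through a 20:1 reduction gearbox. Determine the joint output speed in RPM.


omega_joint = omega_motor / N = 5675 / 20 = 283.7500

283.7500 RPM


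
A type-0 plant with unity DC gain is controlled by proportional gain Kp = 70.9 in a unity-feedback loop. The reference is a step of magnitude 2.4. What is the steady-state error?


e_ss = R/(1 + Kp) = 2.4/(1 + 70.9) = 2.4/71.9000 = 0.0334

0.0334


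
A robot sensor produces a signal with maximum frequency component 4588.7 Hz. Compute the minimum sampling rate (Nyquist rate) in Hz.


f_s,min = 2*f_max = 2*4588.7 = 9177.4000

9177.4000 Hz


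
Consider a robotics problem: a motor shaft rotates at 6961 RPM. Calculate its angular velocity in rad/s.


omega = 6961 * 2*pi/60 = 728.9542

728.9542 rad/s


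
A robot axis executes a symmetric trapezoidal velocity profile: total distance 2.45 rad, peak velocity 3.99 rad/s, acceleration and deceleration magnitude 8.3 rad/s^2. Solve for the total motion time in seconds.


t_acc = v/a = 3.99/8.3 = 0.480723 s
d_acc = v^2/(2a) = 0.959042 rad (each ramp)
d_cruise = 2.45 - 2*0.959042 = 0.531916 rad
t_cruise = 0.531916/3.99 = 0.133312 s
t_total = 2*0.480723 + 0.133312 = 1.0948

1.0948 s


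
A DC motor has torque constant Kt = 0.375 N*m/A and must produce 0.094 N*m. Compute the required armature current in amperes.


I = tau / Kt = 0.094/0.375 = 0.2507

0.2507 A


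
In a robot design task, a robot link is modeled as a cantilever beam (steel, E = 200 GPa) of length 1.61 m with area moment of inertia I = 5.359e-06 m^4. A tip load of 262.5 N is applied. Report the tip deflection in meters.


delta = F*L^3/(3*E*I) = 262.5*1.61^3/(3*2.000e+11*5.359e-06)
      = 1095.4862625/3215400 = 3.4070e-04

3.4070e-04 m


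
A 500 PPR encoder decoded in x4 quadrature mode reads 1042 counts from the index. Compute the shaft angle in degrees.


angle = counts * 360 / (PPR*4) = 1042 * 360 / 2000 = 187.5600

187.5600 degrees


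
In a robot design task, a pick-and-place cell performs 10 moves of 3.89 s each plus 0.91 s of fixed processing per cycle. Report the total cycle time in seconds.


T = 10*3.89 + 0.91 = 39.8100

39.8100 s


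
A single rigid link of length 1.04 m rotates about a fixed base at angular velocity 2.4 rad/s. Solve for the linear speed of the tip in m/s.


v = L*omega = 1.04 * 2.4 = 2.4960

2.4960 m/s


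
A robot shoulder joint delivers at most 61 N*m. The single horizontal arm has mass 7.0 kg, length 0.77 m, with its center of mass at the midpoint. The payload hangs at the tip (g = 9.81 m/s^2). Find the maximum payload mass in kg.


tau_arm = m_arm*g*(L/2) = 7.0*9.81*0.77/2 = 26.4380 N*m
tau_payload = tau_max - tau_arm = 61 - 26.4380 = 34.5620
m_payload = tau_payload / (g*L) = 34.5620 / (9.81*0.77) = 4.5755

4.5755 kg


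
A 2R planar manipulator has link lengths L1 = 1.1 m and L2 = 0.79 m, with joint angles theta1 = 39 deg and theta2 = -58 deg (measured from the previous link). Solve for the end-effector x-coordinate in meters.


x = L1*cos(th1) + L2*cos(th1+th2) = 1.1*cos(39 deg) + 0.79*cos(-19 deg) = 1.6018

1.6018 m


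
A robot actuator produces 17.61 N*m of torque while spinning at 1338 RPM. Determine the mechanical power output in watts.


omega = 1338 * 2*pi/60 = 140.115032 rad/s
P = tau * omega = 17.61 * 140.115032 = 2467.4257

2467.4257 W


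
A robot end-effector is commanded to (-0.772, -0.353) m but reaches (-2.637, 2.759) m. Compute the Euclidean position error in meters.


dx = -2.637 - (-0.772) = -1.8650, dy = 2.759 - (-0.353) = 3.1120
err = sqrt(3.478225 + 9.684544) = 3.6281

3.6281 m


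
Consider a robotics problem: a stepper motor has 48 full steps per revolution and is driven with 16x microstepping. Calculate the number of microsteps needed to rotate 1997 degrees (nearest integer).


step_size = 360/(48*16) = 360/768 = 0.468750 deg
n = 1997/(360/768) = 1997*768/360 = 4260.2667 -> 4260

4260 steps


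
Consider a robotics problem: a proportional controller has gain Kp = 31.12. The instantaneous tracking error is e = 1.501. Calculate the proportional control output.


u_P = Kp * e = 31.12 * 1.501 = 46.7111

46.7111


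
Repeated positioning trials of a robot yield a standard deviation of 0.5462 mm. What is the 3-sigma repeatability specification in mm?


repeatability = 3*sigma = 3*0.5462 = 1.6386

1.6386 mm


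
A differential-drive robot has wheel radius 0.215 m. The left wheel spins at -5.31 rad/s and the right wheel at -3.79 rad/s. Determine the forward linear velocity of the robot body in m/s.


v = r*(wR + wL)/2 = 0.215*(-3.79 + -5.31)/2 = -0.9782

-0.9782 m/s


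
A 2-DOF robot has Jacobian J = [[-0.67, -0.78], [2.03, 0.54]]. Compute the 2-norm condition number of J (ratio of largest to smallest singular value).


JJ^T eigenvalues: trace(JJ^T) = 5.4698, det(JJ^T) = det(J)^2 = 1.49230656
s_max^2 = (5.4698 + sqrt(23.94948580))/2 = 5.18181059
s_min^2 = (5.4698 - sqrt(23.94948580))/2 = 0.28798941
kappa = s_max/s_min = sqrt(5.18181059/0.28798941) = 4.2418

4.2418


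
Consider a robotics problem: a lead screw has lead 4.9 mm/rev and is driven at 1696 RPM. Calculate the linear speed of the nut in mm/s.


v = lead * (RPM/60) = 4.9*1696/60 = 138.5067

138.5067 mm/s


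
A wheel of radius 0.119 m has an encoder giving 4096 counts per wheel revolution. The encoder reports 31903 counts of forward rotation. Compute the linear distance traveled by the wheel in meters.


revs = 31903/4096 = 7.788818
d = revs * 2*pi*r = 7.788818 * 2*pi*0.119 = 5.8237

5.8237 m


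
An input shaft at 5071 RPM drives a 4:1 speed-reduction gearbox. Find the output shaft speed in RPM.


omega_out = omega_in / N = 5071 / 4 = 1267.7500

1267.7500 RPM


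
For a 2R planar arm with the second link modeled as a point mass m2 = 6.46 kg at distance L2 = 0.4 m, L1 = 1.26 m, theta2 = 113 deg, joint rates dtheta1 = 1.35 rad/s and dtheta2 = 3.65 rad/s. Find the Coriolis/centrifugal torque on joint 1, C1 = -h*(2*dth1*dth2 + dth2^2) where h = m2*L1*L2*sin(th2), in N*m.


h = m2*L1*L2*sin(th2) = 6.46*1.26*0.4*sin(113 deg) = 2.997017
C1 = -h*(2*1.35*3.65 + 3.65^2) = -2.997017*23.1775 = -69.4634

-69.4634 N*m


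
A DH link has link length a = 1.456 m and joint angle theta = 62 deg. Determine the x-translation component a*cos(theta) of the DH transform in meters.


a*cos(theta) = 1.456*cos(62 deg) = 0.6836

0.6836 m


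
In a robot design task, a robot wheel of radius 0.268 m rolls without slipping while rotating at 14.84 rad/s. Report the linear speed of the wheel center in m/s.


v = omega * r = 14.84 * 0.268 = 3.9771

3.9771 m/s


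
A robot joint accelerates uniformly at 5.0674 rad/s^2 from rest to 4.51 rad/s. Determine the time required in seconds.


t = delta_omega / alpha = 4.51 / 5.0674 = 0.8900

0.8900 s


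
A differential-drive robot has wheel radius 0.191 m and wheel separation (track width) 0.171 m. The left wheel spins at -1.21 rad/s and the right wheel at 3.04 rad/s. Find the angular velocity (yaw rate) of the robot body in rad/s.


omega = r*(wR - wL)/L = 0.191*(3.04 - (-1.21))/0.171 = 4.7471

4.7471 rad/s


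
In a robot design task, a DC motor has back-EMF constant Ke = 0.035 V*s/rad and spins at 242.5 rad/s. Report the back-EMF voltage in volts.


V_emf = Ke * omega = 0.035*242.5 = 8.4875

8.4875 V


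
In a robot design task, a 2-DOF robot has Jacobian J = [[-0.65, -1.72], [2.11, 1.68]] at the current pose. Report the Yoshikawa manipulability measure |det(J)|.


det(J) = -0.65*1.68 - (-1.72)*(2.11) = 2.5372
|det(J)| = 2.5372

2.5372


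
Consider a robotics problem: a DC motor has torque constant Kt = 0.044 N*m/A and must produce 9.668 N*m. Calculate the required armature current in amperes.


I = tau / Kt = 9.668/0.044 = 219.7273

219.7273 A


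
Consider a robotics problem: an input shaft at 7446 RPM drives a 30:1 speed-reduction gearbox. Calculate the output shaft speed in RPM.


omega_out = omega_in / N = 7446 / 30 = 248.2000

248.2000 RPM


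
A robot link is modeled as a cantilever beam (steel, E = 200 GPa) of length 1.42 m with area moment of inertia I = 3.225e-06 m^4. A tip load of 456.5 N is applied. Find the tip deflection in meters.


delta = F*L^3/(3*E*I) = 456.5*1.42^3/(3*2.000e+11*3.225e-06)
      = 1307.090972/1935000 = 6.7550e-04

6.7550e-04 m


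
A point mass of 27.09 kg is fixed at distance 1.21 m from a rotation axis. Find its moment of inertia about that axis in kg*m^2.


I = m*r^2 = 27.09*1.21^2 = 39.6625

39.6625 kg*m^2


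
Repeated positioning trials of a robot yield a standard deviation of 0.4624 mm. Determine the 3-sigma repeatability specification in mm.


repeatability = 3*sigma = 3*0.4624 = 1.3872

1.3872 mm


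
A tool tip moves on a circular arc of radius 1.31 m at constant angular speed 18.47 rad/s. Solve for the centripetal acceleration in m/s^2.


a_c = omega^2 * r = 18.47^2 * 1.31 = 446.8946

446.8946 m/s^2


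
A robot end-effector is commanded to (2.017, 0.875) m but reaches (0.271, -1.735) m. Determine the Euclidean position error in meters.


dx = 0.271 - (2.017) = -1.7460, dy = -1.735 - (0.875) = -2.6100
err = sqrt(3.048516 + 6.812100) = 3.1402

3.1402 m


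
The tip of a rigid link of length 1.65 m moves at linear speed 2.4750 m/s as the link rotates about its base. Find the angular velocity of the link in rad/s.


omega = v / L = 2.4750 / 1.65 = 1.5000

1.5000 rad/s


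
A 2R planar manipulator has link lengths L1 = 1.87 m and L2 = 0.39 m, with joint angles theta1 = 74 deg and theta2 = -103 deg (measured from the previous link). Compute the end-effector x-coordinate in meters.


x = L1*cos(th1) + L2*cos(th1+th2) = 1.87*cos(74 deg) + 0.39*cos(-29 deg) = 0.8565

0.8565 m


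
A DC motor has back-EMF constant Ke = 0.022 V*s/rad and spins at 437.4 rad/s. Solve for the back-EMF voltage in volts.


V_emf = Ke * omega = 0.022*437.4 = 9.6228

9.6228 V


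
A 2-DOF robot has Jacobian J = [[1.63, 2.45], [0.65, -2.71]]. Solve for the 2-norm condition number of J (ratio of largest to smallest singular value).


JJ^T eigenvalues: trace(JJ^T) = 16.4260, det(JJ^T) = det(J)^2 = 36.11769604
s_max^2 = (16.4260 + sqrt(125.34269184))/2 = 13.81082752
s_min^2 = (16.4260 - sqrt(125.34269184))/2 = 2.61517248
kappa = s_max/s_min = sqrt(13.81082752/2.61517248) = 2.2981

2.2981


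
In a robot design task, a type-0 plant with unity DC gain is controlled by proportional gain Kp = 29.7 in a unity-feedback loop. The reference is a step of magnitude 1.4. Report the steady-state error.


e_ss = R/(1 + Kp) = 1.4/(1 + 29.7) = 1.4/30.7000 = 0.0456

0.0456


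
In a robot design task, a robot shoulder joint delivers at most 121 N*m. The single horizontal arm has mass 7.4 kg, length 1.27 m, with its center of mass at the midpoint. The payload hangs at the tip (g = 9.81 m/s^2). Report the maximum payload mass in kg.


tau_arm = m_arm*g*(L/2) = 7.4*9.81*1.27/2 = 46.0972 N*m
tau_payload = tau_max - tau_arm = 121 - 46.0972 = 74.9028
m_payload = tau_payload / (g*L) = 74.9028 / (9.81*1.27) = 6.0121

6.0121 kg


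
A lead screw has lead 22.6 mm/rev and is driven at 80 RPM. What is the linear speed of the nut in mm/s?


v = lead * (RPM/60) = 22.6*80/60 = 30.1333

30.1333 mm/s


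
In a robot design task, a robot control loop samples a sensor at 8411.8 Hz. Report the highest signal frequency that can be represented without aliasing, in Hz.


f_max = f_s/2 = 8411.8/2 = 4205.9000

4205.9000 Hz


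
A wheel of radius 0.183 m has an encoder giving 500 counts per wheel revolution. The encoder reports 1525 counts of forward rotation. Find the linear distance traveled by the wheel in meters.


revs = 1525/500 = 3.050000
d = revs * 2*pi*r = 3.050000 * 2*pi*0.183 = 3.5070

3.5070 m


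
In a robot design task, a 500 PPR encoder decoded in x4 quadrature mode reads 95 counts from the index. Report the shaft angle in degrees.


angle = counts * 360 / (PPR*4) = 95 * 360 / 2000 = 17.1000

17.1000 degrees


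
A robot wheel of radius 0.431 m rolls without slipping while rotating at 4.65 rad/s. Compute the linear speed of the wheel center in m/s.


v = omega * r = 4.65 * 0.431 = 2.0042

2.0042 m/s


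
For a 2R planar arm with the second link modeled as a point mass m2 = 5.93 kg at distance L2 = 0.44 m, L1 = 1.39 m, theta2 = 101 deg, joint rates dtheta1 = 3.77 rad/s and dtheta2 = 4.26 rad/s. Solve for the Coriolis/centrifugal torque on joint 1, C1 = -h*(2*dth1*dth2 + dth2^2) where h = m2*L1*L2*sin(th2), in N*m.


h = m2*L1*L2*sin(th2) = 5.93*1.39*0.44*sin(101 deg) = 3.560154
C1 = -h*(2*3.77*4.26 + 4.26^2) = -3.560154*50.2680 = -178.9618

-178.9618 N*m


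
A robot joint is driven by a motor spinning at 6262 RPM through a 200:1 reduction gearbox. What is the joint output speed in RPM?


omega_joint = omega_motor / N = 6262 / 200 = 31.3100

31.3100 RPM


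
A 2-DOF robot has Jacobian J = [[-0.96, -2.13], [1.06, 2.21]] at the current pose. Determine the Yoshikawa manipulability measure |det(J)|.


det(J) = -0.96*2.21 - (-2.13)*(1.06) = 0.1362
|det(J)| = 0.1362

0.1362


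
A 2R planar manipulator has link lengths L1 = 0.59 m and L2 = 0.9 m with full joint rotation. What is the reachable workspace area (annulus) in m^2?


r_max = L1 + L2 = 1.4900, r_min = |L1 - L2| = 0.3100
A = pi*(r_max^2 - r_min^2) = pi*(2.2201 - 0.0961) = 6.6727

6.6727 m^2


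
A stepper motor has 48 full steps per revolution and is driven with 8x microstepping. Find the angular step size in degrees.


step = 360/(48*8) = 360/384 = 0.9375

0.9375 degrees


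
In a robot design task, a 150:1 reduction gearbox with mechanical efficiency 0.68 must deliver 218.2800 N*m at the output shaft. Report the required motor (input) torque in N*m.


tau_in = tau_out / (N * eta) = 218.2800 / (150 * 0.68) = 2.1400

2.1400 N*m


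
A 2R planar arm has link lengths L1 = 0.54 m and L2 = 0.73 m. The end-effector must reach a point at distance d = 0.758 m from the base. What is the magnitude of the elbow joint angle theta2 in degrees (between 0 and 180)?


cos(th2) = (d^2 - L1^2 - L2^2)/(2*L1*L2) = (0.758^2 - 0.54^2 - 0.73^2)/(2*0.54*0.73) = -0.31701674
th2 = acos(-0.31701674) = 108.4826 deg

108.4826 degrees


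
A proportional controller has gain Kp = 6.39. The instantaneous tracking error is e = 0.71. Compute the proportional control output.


u_P = Kp * e = 6.39 * 0.71 = 4.5369

4.5369


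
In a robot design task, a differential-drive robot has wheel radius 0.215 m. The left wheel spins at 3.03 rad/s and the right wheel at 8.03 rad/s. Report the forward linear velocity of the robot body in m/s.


v = r*(wR + wL)/2 = 0.215*(8.03 + 3.03)/2 = 1.1889

1.1889 m/s


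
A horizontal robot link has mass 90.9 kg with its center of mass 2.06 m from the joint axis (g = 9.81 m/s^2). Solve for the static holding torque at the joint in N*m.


tau = m*g*L = 90.9 * 9.81 * 2.06 = 1836.9617

1836.9617 N*m


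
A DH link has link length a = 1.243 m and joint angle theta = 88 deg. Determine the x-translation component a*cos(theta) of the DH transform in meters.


a*cos(theta) = 1.243*cos(88 deg) = 0.0434

0.0434 m


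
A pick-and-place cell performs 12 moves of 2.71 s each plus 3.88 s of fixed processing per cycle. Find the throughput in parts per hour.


T_cycle = 12*2.71 + 3.88 = 36.4000 s
rate = 3600/T = 98.9011

98.9011 parts/hour


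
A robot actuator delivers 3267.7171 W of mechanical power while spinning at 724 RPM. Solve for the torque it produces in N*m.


omega = 724 * 2*pi/60 = 75.817103 rad/s
tau = P / omega = 3267.7171 / 75.817103 = 43.1000

43.1000 N*m


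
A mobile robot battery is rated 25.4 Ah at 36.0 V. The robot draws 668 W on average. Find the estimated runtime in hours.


E = 25.4*36.0 = 914.4000 Wh
t = E/P = 914.4000/668 = 1.3689

1.3689 hours


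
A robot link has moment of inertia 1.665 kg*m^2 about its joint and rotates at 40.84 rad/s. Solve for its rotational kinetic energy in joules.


KE = (1/2)*I*omega^2 = 0.5*1.665*40.84^2 = 1388.5314

1388.5314 J


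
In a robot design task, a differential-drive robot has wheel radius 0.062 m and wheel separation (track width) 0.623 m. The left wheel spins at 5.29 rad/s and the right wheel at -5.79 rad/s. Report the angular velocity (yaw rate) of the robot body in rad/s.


omega = r*(wR - wL)/L = 0.062*(-5.79 - (5.29))/0.623 = -1.1027

-1.1027 rad/s


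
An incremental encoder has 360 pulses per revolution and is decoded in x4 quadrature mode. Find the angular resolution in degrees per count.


resolution = 360 / (PPR * 4) = 360 / 1440 = 0.2500

0.2500 degrees


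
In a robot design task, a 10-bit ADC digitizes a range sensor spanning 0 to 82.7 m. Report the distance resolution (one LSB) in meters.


res = range / 2^n = 82.7/2^10 = 82.7/1024 = 0.0808

0.0808 m


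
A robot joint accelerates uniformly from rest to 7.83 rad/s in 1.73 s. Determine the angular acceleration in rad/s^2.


alpha = delta_omega / t = 7.83 / 1.73 = 4.5260

4.5260 rad/s^2


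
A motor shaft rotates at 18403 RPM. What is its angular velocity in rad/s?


omega = 18403 * 2*pi/60 = 1927.1577

1927.1577 rad/s


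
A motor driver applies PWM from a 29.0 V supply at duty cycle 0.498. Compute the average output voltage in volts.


V_avg = V_supply * D = 29.0*0.498 = 14.4420

14.4420 V


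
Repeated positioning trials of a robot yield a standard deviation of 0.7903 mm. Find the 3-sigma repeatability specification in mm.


repeatability = 3*sigma = 3*0.7903 = 2.3709

2.3709 mm


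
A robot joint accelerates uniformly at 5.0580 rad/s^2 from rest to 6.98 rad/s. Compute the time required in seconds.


t = delta_omega / alpha = 6.98 / 5.0580 = 1.3800

1.3800 s


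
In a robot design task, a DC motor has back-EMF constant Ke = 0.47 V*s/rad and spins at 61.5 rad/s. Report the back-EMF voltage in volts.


V_emf = Ke * omega = 0.47*61.5 = 28.9050

28.9050 V


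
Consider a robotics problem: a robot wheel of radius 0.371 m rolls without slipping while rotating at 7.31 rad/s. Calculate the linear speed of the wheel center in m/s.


v = omega * r = 7.31 * 0.371 = 2.7120

2.7120 m/s


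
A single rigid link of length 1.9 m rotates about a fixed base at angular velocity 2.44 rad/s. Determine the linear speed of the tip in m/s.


v = L*omega = 1.9 * 2.44 = 4.6360

4.6360 m/s


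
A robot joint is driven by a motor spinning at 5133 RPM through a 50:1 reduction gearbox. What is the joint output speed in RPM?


omega_joint = omega_motor / N = 5133 / 50 = 102.6600

102.6600 RPM


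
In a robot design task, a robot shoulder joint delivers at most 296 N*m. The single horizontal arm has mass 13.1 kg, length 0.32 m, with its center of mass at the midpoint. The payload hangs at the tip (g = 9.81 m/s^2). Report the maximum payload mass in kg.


tau_arm = m_arm*g*(L/2) = 13.1*9.81*0.32/2 = 20.5618 N*m
tau_payload = tau_max - tau_arm = 296 - 20.5618 = 275.4382
m_payload = tau_payload / (g*L) = 275.4382 / (9.81*0.32) = 87.7415

87.7415 kg


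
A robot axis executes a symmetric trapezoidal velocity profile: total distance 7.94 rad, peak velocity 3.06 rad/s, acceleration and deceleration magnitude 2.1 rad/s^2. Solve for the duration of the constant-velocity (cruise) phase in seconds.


t_acc = v/a = 1.457143 s, d_acc = v^2/(2a) = 2.229429 rad each
d_cruise = 7.94 - 2*2.229429 = 3.481142 rad
t_cruise = d_cruise/v = 3.481142/3.06 = 1.1376

1.1376 s


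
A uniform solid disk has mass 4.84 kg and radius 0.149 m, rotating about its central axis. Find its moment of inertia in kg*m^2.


I = (1/2)*m*R^2 = 0.5*4.84*0.149^2 = 0.0537

0.0537 kg*m^2


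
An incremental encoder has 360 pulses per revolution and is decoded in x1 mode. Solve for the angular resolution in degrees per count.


resolution = 360 / (PPR * 1) = 360 / 360 = 1.0000

1.0000 degrees


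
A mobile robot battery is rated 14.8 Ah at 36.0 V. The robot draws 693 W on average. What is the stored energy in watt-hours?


E = capacity * V = 14.8*36.0 = 532.8000

532.8000 Wh


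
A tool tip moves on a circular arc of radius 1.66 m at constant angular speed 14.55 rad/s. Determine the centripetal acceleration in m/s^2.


a_c = omega^2 * r = 14.55^2 * 1.66 = 351.4262

351.4262 m/s^2


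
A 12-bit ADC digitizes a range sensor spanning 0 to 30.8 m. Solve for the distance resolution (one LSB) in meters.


res = range / 2^n = 30.8/2^12 = 30.8/4096 = 0.0075

0.0075 m


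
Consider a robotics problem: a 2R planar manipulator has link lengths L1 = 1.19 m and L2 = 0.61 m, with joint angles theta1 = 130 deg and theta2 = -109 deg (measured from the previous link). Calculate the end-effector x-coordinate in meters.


x = L1*cos(th1) + L2*cos(th1+th2) = 1.19*cos(130 deg) + 0.61*cos(21 deg) = -0.1954

-0.1954 m


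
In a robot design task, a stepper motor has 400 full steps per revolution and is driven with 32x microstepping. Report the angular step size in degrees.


step = 360/(400*32) = 360/12800 = 0.0281

0.0281 degrees


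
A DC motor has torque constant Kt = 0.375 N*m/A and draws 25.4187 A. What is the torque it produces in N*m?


tau = Kt * I = 0.375*25.4187 = 9.5320

9.5320 N*m


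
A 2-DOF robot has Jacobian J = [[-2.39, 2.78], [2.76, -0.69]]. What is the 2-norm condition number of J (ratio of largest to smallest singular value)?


JJ^T eigenvalues: trace(JJ^T) = 21.5342, det(JJ^T) = det(J)^2 = 36.28496169
s_max^2 = (21.5342 + sqrt(318.58192288))/2 = 19.69153167
s_min^2 = (21.5342 - sqrt(318.58192288))/2 = 1.84266833
kappa = s_max/s_min = sqrt(19.69153167/1.84266833) = 3.2690

3.2690


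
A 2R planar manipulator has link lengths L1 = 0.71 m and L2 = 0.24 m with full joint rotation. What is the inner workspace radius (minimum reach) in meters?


r_min = |L1 - L2| = |0.71 - 0.24| = 0.4700

0.4700 m


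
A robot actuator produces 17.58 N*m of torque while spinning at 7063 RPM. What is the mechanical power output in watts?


omega = 7063 * 2*pi/60 = 739.635630 rad/s
P = tau * omega = 17.58 * 739.635630 = 13002.7944

13002.7944 W


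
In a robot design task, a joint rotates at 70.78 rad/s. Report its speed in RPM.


RPM = 70.78 * 60/(2*pi) = 675.8992

675.8992 RPM


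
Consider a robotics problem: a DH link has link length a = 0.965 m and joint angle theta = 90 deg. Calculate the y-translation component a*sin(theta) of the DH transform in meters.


a*sin(theta) = 0.965*sin(90 deg) = 0.9650

0.9650 m


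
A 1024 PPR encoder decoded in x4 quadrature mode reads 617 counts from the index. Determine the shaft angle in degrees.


angle = counts * 360 / (PPR*4) = 617 * 360 / 4096 = 54.2285

54.2285 degrees


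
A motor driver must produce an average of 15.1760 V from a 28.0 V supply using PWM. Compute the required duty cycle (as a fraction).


D = V_avg/V_supply = 15.1760/28.0 = 0.5420

0.5420


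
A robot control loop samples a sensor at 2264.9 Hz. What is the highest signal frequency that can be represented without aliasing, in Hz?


f_max = f_s/2 = 2264.9/2 = 1132.4500

1132.4500 Hz


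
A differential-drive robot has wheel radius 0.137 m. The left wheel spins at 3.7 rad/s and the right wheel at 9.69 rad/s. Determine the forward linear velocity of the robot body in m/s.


v = r*(wR + wL)/2 = 0.137*(9.69 + 3.7)/2 = 0.9172

0.9172 m/s


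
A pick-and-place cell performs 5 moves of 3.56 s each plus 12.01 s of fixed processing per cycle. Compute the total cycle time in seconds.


T = 5*3.56 + 12.01 = 29.8100

29.8100 s


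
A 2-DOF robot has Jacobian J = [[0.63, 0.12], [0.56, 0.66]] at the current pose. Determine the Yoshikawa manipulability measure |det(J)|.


det(J) = 0.63*0.66 - (0.12)*(0.56) = 0.3486
|det(J)| = 0.3486

0.3486


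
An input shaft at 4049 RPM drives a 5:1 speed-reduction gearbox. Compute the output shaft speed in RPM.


omega_out = omega_in / N = 4049 / 5 = 809.8000

809.8000 RPM


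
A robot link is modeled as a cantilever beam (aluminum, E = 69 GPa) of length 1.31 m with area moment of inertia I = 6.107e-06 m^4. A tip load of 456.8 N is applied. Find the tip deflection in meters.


delta = F*L^3/(3*E*I) = 456.8*1.31^3/(3*6.900e+10*6.107e-06)
      = 1026.9279688/1264149 = 8.1235e-04

8.1235e-04 m


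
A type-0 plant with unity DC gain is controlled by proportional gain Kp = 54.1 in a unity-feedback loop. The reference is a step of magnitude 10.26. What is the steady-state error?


e_ss = R/(1 + Kp) = 10.26/(1 + 54.1) = 10.26/55.1000 = 0.1862

0.1862


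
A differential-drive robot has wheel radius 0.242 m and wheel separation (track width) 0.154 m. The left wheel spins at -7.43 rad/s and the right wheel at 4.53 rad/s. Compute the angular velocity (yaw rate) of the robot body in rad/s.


omega = r*(wR - wL)/L = 0.242*(4.53 - (-7.43))/0.154 = 18.7943

18.7943 rad/s


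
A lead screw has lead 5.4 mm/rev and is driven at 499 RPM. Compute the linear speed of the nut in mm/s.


v = lead * (RPM/60) = 5.4*499/60 = 44.9100

44.9100 mm/s


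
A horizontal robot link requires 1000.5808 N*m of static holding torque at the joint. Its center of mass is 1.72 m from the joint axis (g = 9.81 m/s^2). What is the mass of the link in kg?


m = tau / (g*L) = 1000.5808 / (9.81 * 1.72) = 59.3000

59.3000 kg


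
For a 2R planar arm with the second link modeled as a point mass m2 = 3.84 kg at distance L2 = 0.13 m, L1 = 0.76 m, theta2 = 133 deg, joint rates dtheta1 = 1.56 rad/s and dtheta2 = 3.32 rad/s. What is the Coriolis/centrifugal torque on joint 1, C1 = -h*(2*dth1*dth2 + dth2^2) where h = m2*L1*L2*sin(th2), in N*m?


h = m2*L1*L2*sin(th2) = 3.84*0.76*0.13*sin(133 deg) = 0.277470
C1 = -h*(2*1.56*3.32 + 3.32^2) = -0.277470*21.3808 = -5.9325

-5.9325 N*m


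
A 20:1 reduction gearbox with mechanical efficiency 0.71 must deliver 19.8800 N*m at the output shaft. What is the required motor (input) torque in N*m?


tau_in = tau_out / (N * eta) = 19.8800 / (20 * 0.71) = 1.4000

1.4000 N*m


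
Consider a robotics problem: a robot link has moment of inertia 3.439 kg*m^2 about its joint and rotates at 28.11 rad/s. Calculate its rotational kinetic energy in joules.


KE = (1/2)*I*omega^2 = 0.5*3.439*28.11^2 = 1358.7009

1358.7009 J


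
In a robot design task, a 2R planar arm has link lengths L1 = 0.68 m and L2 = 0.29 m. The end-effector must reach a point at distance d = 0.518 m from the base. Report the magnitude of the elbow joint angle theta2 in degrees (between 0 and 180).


cos(th2) = (d^2 - L1^2 - L2^2)/(2*L1*L2) = (0.518^2 - 0.68^2 - 0.29^2)/(2*0.68*0.29) = -0.70531440
th2 = acos(-0.70531440) = 134.8549 deg

134.8549 degrees


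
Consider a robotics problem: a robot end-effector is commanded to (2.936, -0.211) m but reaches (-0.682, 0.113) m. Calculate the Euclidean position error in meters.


dx = -0.682 - (2.936) = -3.6180, dy = 0.113 - (-0.211) = 0.3240
err = sqrt(13.089924 + 0.104976) = 3.6325

3.6325 m


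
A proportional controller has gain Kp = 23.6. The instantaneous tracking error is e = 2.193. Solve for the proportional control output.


u_P = Kp * e = 23.6 * 2.193 = 51.7548

51.7548


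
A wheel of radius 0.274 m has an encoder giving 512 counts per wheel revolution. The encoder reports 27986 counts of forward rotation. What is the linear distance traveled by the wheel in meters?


revs = 27986/512 = 54.660156
d = revs * 2*pi*r = 54.660156 * 2*pi*0.274 = 94.1025

94.1025 m


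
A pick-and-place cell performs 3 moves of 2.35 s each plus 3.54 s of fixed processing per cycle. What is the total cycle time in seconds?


T = 3*2.35 + 3.54 = 10.5900

10.5900 s


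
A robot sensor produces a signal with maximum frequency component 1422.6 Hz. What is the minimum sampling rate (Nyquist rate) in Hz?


f_s,min = 2*f_max = 2*1422.6 = 2845.2000

2845.2000 Hz


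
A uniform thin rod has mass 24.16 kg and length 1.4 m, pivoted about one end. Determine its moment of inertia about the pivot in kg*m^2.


I = (1/3)*m*L^2 = (1/3)*24.16*1.4^2 = 15.7845

15.7845 kg*m^2


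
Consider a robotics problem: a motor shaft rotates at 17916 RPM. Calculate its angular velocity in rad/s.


omega = 17916 * 2*pi/60 = 1876.1591

1876.1591 rad/s


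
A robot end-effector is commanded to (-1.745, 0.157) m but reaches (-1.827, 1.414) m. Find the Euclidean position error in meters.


dx = -1.827 - (-1.745) = -0.0820, dy = 1.414 - (0.157) = 1.2570
err = sqrt(0.006724 + 1.580049) = 1.2597

1.2597 m


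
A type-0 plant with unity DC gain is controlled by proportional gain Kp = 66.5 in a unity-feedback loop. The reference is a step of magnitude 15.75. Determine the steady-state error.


e_ss = R/(1 + Kp) = 15.75/(1 + 66.5) = 15.75/67.5000 = 0.2333

0.2333


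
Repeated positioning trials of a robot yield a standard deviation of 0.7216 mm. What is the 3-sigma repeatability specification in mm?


repeatability = 3*sigma = 3*0.7216 = 2.1648

2.1648 mm


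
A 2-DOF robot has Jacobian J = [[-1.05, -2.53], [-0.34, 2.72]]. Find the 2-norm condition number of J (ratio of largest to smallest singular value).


JJ^T eigenvalues: trace(JJ^T) = 15.0174, det(JJ^T) = det(J)^2 = 13.81014244
s_max^2 = (15.0174 + sqrt(170.28173300))/2 = 14.03330215
s_min^2 = (15.0174 - sqrt(170.28173300))/2 = 0.98409785
kappa = s_max/s_min = sqrt(14.03330215/0.98409785) = 3.7763

3.7763


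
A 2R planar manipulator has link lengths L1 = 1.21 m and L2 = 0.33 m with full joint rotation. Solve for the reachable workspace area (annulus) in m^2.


r_max = L1 + L2 = 1.5400, r_min = |L1 - L2| = 0.8800
A = pi*(r_max^2 - r_min^2) = pi*(2.3716 - 0.7744) = 5.0178

5.0178 m^2


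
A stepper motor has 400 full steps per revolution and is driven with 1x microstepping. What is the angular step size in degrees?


step = 360/(400*1) = 360/400 = 0.9000

0.9000 degrees


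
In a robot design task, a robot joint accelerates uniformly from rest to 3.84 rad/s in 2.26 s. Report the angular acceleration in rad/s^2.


alpha = delta_omega / t = 3.84 / 2.26 = 1.6991

1.6991 rad/s^2


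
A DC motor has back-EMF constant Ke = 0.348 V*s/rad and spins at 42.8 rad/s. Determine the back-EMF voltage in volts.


V_emf = Ke * omega = 0.348*42.8 = 14.8944

14.8944 V


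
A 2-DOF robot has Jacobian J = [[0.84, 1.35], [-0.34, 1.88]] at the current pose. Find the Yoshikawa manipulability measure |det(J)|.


det(J) = 0.84*1.88 - (1.35)*(-0.34) = 2.0382
|det(J)| = 2.0382

2.0382


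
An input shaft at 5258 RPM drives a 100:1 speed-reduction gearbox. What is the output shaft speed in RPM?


omega_out = omega_in / N = 5258 / 100 = 52.5800

52.5800 RPM


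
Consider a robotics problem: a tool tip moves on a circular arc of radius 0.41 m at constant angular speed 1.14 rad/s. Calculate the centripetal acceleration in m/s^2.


a_c = omega^2 * r = 1.14^2 * 0.41 = 0.5328

0.5328 m/s^2


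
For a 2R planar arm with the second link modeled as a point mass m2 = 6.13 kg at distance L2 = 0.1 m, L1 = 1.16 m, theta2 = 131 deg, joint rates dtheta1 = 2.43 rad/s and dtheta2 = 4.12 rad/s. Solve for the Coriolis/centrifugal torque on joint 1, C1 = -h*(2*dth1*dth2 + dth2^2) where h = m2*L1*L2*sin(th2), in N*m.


h = m2*L1*L2*sin(th2) = 6.13*1.16*0.1*sin(131 deg) = 0.536659
C1 = -h*(2*2.43*4.12 + 4.12^2) = -0.536659*36.9976 = -19.8551

-19.8551 N*m


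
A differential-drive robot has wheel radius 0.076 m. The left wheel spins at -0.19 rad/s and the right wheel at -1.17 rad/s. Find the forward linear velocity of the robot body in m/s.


v = r*(wR + wL)/2 = 0.076*(-1.17 + -0.19)/2 = -0.0517

-0.0517 m/s


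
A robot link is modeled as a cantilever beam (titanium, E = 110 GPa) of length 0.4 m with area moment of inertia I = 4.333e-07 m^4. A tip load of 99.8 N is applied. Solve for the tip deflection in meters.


delta = F*L^3/(3*E*I) = 99.8*0.4^3/(3*1.100e+11*4.333e-07)
      = 6.3872/142989 = 4.4669e-05

4.4669e-05 m


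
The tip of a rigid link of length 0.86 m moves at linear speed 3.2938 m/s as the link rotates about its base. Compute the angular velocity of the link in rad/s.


omega = v / L = 3.2938 / 0.86 = 3.8300

3.8300 rad/s


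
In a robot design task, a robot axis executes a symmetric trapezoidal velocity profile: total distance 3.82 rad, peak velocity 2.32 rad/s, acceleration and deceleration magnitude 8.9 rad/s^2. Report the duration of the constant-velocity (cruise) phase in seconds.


t_acc = v/a = 0.260674 s, d_acc = v^2/(2a) = 0.302382 rad each
d_cruise = 3.82 - 2*0.302382 = 3.215236 rad
t_cruise = d_cruise/v = 3.215236/2.32 = 1.3859

1.3859 s


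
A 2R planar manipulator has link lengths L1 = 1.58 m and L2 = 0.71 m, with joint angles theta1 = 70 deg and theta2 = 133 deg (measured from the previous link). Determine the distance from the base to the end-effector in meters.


x = L1*cos(th1) + L2*cos(th1+th2) = -0.113167
y = L1*sin(th1) + L2*sin(th1+th2) = 1.207295
d = sqrt(x^2 + y^2) = sqrt(0.012807 + 1.457561) = 1.2126

1.2126 m


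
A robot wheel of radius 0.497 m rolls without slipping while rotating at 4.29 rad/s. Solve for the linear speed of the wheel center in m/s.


v = omega * r = 4.29 * 0.497 = 2.1321

2.1321 m/s


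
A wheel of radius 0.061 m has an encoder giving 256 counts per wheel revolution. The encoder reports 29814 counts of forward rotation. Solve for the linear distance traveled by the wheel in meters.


revs = 29814/256 = 116.460938
d = revs * 2*pi*r = 116.460938 * 2*pi*0.061 = 44.6365

44.6365 m


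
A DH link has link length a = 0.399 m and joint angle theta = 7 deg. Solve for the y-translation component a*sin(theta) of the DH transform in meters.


a*sin(theta) = 0.399*sin(7 deg) = 0.0486

0.0486 m


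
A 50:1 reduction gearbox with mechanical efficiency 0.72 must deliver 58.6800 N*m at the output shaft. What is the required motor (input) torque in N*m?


tau_in = tau_out / (N * eta) = 58.6800 / (50 * 0.72) = 1.6300

1.6300 N*m


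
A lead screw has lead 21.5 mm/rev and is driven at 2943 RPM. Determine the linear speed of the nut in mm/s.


v = lead * (RPM/60) = 21.5*2943/60 = 1054.5750

1054.5750 mm/s


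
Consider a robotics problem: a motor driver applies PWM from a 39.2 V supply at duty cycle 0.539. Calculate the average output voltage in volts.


V_avg = V_supply * D = 39.2*0.539 = 21.1288

21.1288 V


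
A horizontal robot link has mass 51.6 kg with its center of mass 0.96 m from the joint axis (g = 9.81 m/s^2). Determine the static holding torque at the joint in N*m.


tau = m*g*L = 51.6 * 9.81 * 0.96 = 485.9482

485.9482 N*m


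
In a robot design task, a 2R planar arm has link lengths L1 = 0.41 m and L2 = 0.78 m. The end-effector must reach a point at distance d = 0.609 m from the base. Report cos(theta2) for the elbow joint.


cos(th2) = (d^2 - L1^2 - L2^2)/(2*L1*L2) = (0.609^2 - 0.41^2 - 0.78^2)/(2*0.41*0.78) = -0.6342

-0.6342
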